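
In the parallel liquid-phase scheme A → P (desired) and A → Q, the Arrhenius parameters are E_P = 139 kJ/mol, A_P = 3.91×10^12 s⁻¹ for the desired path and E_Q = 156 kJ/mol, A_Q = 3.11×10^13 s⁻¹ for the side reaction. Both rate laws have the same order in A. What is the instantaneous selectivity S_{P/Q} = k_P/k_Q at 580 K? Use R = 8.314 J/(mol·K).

Since both paths have the same order in A, the concentration cancels and S_{P/Q} = k_P/k_Q = (A_P/A_Q)·exp[(E_Q−E_P)/(RT)].
(E_Q−E_P)/(RT) = (156−139)×10³/(8.314×580) = 17000/4822 = 3.525.
k_P/k_Q = (3.91×10^12/3.11×10^13)·exp(3.525) = 0.1257 × 33.97 = 4.27.
Since E_P < E_Q, lowering the temperature improves selectivity toward P.

4.27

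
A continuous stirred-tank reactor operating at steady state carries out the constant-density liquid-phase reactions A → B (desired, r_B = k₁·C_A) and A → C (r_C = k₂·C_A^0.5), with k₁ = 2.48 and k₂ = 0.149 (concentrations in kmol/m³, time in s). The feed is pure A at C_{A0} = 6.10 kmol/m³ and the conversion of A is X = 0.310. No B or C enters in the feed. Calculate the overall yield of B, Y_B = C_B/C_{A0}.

Exit C_A = C_{A0}(1−X) = 6.10×0.690 = 4.209 kmol/m³.
Rates in a CSTR are evaluated at the outlet concentration: r_B = 2.48×4.209 = 10.44, r_C = 0.149×4.209^0.5 = 0.3057.
Fraction of consumed A going to B: r_B/(r_B+r_C) = 0.9715.
C_B = 0.9715·C_{A0}·X = 0.9715×6.10×0.310 = 1.84 kmol/m³; Y_B = C_B/C_{A0} = 0.301.

0.301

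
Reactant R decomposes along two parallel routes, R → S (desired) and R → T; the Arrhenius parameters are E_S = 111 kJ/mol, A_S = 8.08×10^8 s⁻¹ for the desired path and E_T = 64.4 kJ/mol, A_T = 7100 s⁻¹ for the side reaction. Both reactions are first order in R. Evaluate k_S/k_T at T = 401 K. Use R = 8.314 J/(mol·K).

With equal orders, S_{S/T} = k_S/k_T = (A_S/A_T)·exp[(E_T−E_S)/(RT)].
(E_T−E_S)/(RT) = (64.4−111)×10³/(8.314×401) = -46600/3334 = -13.98.
k_S/k_T = (8.08×10^8/7100)·exp(-13.98) = 1.138×10^5 × 8.504×10^-7 = 0.0968.
Since E_S > E_T, raising the temperature improves selectivity toward S.

0.0968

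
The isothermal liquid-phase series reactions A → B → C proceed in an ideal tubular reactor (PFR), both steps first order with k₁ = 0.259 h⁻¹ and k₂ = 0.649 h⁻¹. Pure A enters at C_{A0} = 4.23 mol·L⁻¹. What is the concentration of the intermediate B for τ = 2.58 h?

0.914 mol·L⁻¹

The intermediate concentration in a first-order A→B→C sequence is C_B = k₁C_{A0}(e^(−k₁τ) − e^(−k₂τ))/(k₂−k₁).
e^(−k₁τ) = e^(−0.259×2.58) = e^(−0.6682) = 0.5126; e^(−k₂τ) = e^(−1.674) = 0.1874.
C_B = 0.259×4.23/(0.649−0.259) × (0.5126−0.1874) = 2.809×0.3252 = 0.9135 mol·L⁻¹.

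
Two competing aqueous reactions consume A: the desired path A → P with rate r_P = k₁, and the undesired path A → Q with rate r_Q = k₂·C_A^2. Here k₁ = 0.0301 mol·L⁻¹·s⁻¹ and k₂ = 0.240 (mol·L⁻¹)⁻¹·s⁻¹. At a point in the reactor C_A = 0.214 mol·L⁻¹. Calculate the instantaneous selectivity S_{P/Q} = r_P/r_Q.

S_{P/Q} = r_P/r_Q = (k₁)/(k₂·C_A^2) = (k₁/k₂)·C_A^-2.
= (0.0301) / (0.240×0.2140^2) = 0.03010/0.01099 = 2.74.

2.74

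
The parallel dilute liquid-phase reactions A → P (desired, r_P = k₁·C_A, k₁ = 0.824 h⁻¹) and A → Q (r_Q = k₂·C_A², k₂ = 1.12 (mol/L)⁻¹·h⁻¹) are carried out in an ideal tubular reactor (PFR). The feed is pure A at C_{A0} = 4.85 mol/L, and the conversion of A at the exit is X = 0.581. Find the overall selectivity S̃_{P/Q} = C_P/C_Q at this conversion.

C_A = C_{A0}(1−X) = 2.032 mol/L.
Along a PFR/batch, dC_P/dC_A = −r_P/(r_P+r_Q) = −k₁/(k₁+k₂·C_A).
Integrating from C_{A0} to C_A: C_P = (0.824/1.12)·ln[(0.824+1.12·4.85)/(0.824+1.12·2.03)] = 0.7357·ln(6.256/3.100) = 0.5166 mol/L.
C_Q = (C_{A0}−C_A)−C_P = 2.301 mol/L; S̃_{P/Q} = 0.5166/2.301 = 0.224.

0.224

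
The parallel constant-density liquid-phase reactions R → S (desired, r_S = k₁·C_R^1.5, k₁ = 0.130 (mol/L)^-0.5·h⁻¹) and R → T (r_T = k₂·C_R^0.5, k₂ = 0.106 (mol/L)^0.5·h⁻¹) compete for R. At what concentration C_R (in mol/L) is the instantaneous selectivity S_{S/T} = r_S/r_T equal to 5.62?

S_{S/T} = (k₁/k₂)·C_R ⇒ C_R = S·k₂/k₁.
= 5.62×0.106/0.130 = 4.58 mol/L.

4.58 mol/L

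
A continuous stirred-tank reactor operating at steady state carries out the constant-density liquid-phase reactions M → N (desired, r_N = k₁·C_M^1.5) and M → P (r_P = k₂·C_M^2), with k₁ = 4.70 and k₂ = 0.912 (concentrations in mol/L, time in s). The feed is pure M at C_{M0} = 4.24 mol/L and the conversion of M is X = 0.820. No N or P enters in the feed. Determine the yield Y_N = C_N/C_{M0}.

0.701

Exit C_M = C_{M0}(1−X) = 4.24×0.180 = 0.7632 mol/L.
A CSTR operates uniformly at the exit composition, giving r_N = 3.134 and r_P = 0.5312 (each k·C_M^n at C_M = 0.7632).
Fraction of consumed M going to N: r_N/(r_N+r_P) = 0.8551.
C_N = 0.8551·C_{M0}·X = 0.8551×4.24×0.820 = 2.97 mol/L; Y_N = C_N/C_{M0} = 0.701.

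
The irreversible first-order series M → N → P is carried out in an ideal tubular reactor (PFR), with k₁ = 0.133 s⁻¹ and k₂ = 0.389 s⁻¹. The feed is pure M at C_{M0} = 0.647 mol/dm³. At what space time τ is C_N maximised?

The intermediate peaks when r₁ = r₂, i.e. k₁e^(−k₁τ) = k₂e^(−k₂τ), giving τ_opt = ln(k₂/k₁)/(k₂−k₁).
= ln(0.389/0.133)/(0.389−0.133) = ln(2.925)/0.2560 = 1.073/0.2560 = 4.19 s.

4.19 s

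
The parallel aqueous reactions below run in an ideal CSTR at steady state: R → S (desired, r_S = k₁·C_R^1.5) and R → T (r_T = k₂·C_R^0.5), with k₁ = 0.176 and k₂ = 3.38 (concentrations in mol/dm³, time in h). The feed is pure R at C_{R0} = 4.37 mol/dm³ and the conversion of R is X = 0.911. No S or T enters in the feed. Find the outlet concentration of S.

0.0790 mol/dm³

Exit C_R = C_{R0}(1−X) = 4.37×0.0890 = 0.3889 mol/dm³.
Rates in a CSTR are evaluated at the outlet concentration: r_S = 0.176×0.3889^1.5 = 0.04269, r_T = 3.38×0.3889^0.5 = 2.108.
Fraction of consumed R going to S: r_S/(r_S+r_T) = 0.01985.
C_S = 0.01985·C_{R0}·X = 0.01985×4.37×0.911 = 0.0790 mol/dm³.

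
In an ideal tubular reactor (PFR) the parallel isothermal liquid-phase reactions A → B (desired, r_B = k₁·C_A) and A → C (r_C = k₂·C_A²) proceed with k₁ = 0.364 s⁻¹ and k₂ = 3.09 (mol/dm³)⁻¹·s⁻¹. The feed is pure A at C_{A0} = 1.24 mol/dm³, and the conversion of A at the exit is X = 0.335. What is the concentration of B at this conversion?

C_A = C_{A0}(1−X) = 0.8246 mol/dm³.
Along a PFR/batch, dC_B/dC_A = −r_B/(r_B+r_C) = −k₁/(k₁+k₂·C_A).
Integrating from C_{A0} to C_A: C_B = (0.364/3.09)·ln[(0.364+3.09·1.24)/(0.364+3.09·0.825)] = 0.1178·ln(4.196/2.912) = 0.04302 mol/dm³.

0.0430 mol/dm³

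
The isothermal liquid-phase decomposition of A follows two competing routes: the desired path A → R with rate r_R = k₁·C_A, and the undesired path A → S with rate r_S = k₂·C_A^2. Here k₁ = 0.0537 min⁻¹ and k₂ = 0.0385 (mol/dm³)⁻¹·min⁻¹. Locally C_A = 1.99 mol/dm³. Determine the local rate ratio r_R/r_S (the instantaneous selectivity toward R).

0.701

S_{R/S} = r_R/r_S = (k₁·C_A)/(k₂·C_A^2) = (k₁/k₂)·C_A⁻¹.
= (0.0537×1.990) / (0.0385×1.990^2) = 0.1069/0.1525 = 0.701.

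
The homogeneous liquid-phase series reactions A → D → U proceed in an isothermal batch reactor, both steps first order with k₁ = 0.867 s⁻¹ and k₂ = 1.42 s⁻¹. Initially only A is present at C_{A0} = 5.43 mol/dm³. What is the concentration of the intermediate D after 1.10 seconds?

For first-order series with pure A initially, C_D(t) = k₁C_{A0}/(k₂−k₁)·(e^(−k₁t) − e^(−k₂t)).
e^(−k₁t) = e^(−0.867×1.10) = e^(−0.9537) = 0.3853; e^(−k₂t) = e^(−1.562) = 0.2097.
C_D = 0.867×5.43/(1.42−0.867) × (0.3853−0.2097) = 8.513×0.1756 = 1.495 mol/dm³.

1.49 mol/dm³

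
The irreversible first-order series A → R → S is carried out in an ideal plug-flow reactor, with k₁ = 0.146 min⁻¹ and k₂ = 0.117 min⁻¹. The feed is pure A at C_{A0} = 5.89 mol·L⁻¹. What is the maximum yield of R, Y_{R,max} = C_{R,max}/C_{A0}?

Evaluating C_R at τ_opt = ln(k₂/k₁)/(k₂−k₁) gives C_{R,max}/C_{A0} = (k₁/k₂)^[k₂/(k₂−k₁)].
= (0.146/0.117)^(0.117/(0.117−0.146)) = (1.248)^(-4.034) = 0.4093.

0.409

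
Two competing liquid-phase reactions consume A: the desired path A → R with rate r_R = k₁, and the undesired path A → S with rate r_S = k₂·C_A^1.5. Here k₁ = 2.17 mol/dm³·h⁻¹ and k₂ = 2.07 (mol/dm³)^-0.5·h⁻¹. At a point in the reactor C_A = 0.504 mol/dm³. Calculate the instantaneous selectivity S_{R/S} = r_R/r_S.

2.93

S_{R/S} = r_R/r_S = (k₁)/(k₂·C_A^1.5) = (k₁/k₂)·C_A^-1.5.
= (2.17) / (2.07×0.5040^1.5) = 2.170/0.7407 = 2.93.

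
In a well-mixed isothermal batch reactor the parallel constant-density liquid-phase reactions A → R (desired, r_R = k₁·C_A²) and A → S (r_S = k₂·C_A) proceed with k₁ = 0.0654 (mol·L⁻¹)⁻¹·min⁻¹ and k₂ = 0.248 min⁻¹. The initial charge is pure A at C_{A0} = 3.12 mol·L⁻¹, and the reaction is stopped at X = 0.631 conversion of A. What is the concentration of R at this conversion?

0.698 mol·L⁻¹

C_A = C_{A0}(1−X) = 1.151 mol·L⁻¹.
Along a PFR/batch, dC_S/dC_A = −r_S/(r_R+r_S) = −k₂/(k₂+k₁·C_A).
Integrating from C_{A0} to C_A: C_S = (0.248/0.0654)·ln[(0.248+0.0654·3.12)/(0.248+0.0654·1.15)] = 3.792·ln(0.4520/0.3233) = 1.271 mol·L⁻¹.
Then C_R = (C_{A0}−C_A) − C_S = 1.969 − 1.271 = 0.6975 mol·L⁻¹.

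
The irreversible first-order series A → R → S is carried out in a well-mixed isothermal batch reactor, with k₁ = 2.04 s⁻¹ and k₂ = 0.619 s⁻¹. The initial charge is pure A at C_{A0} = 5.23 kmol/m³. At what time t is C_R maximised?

Setting dC_R/dt = 0 gives t_opt = ln(k₂/k₁)/(k₂−k₁).
= ln(0.619/2.04)/(0.619−2.04) = ln(0.3034)/-1.421 = -1.193/-1.421 = 0.839 s.

0.839 s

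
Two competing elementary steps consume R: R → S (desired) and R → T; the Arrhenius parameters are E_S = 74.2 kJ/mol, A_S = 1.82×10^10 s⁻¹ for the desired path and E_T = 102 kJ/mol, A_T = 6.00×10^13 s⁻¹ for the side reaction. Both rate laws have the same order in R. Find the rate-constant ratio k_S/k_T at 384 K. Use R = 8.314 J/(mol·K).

1.83

With equal orders, S_{S/T} = k_S/k_T = (A_S/A_T)·exp[(E_T−E_S)/(RT)].
(E_T−E_S)/(RT) = (102−74.2)×10³/(8.314×384) = 27800/3193 = 8.708.
k_S/k_T = (1.82×10^10/6.00×10^13)·exp(8.708) = 3.033×10^-4 × 6049 = 1.83.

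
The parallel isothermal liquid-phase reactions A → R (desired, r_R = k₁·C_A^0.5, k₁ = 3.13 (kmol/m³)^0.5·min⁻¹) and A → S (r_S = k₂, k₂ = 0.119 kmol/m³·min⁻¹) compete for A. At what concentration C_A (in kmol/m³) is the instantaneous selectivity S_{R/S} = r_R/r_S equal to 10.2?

S_{R/S} = (k₁/k₂)·C_A^0.5 ⇒ C_A = (S·k₂/k₁)^(2).
= (10.2×0.119/3.13)^(2) = (0.3878)^(2) = 0.150 kmol/m³.

0.150 kmol/m³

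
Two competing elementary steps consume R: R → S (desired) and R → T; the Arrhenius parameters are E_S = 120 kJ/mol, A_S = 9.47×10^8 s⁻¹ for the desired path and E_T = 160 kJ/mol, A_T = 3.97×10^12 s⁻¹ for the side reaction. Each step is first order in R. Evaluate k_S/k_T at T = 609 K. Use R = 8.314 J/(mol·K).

With equal orders, S_{S/T} = k_S/k_T = (A_S/A_T)·exp[(E_T−E_S)/(RT)].
(E_T−E_S)/(RT) = (160−120)×10³/(8.314×609) = 40000/5063 = 7.900.
k_S/k_T = (9.47×10^8/3.97×10^12)·exp(7.900) = 2.385×10^-4 × 2698 = 0.643.

0.643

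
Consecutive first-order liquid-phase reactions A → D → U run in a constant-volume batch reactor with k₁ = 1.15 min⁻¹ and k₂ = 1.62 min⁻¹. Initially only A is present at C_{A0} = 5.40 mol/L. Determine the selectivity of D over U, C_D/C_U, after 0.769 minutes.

For first-order series with pure A initially, C_D(t) = k₁C_{A0}/(k₂−k₁)·(e^(−k₁t) − e^(−k₂t)).
e^(−k₁t) = e^(−1.15×0.769) = e^(−0.8843) = 0.4130; e^(−k₂t) = e^(−1.246) = 0.2877.
C_D = 1.15×5.40/(1.62−1.15) × (0.4130−0.2877) = 13.21×0.1253 = 1.655 mol/L.
C_A = C_{A0}e^(−k₁t) = 2.230 mol/L, so C_U = C_{A0}−C_A−C_D = 1.515 mol/L; C_D/C_U = 1.09.

1.09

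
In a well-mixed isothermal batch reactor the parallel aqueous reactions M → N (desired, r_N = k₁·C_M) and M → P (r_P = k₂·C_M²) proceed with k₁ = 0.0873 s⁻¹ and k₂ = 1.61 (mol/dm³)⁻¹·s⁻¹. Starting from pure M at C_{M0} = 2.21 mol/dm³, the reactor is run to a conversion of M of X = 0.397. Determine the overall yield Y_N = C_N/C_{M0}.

0.0120

C_M = C_{M0}(1−X) = 1.333 mol/dm³.
Along a PFR/batch, dC_N/dC_M = −r_N/(r_N+r_P) = −k₁/(k₁+k₂·C_M).
Integrating from C_{M0} to C_M: C_N = (0.0873/1.61)·ln[(0.0873+1.61·2.21)/(0.0873+1.61·1.33)] = 0.05422·ln(3.645/2.233) = 0.02658 mol/dm³.
Y_N = C_N/C_{M0} = 0.02658/2.21 = 0.0120.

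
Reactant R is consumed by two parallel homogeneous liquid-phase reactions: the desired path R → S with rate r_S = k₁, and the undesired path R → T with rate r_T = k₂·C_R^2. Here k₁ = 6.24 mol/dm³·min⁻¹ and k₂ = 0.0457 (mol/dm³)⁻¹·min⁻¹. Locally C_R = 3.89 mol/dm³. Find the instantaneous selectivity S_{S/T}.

9.02

S_{S/T} = r_S/r_T = (k₁)/(k₂·C_R^2) = (k₁/k₂)·C_R^-2.
= (6.24) / (0.0457×3.890^2) = 6.240/0.6915 = 9.02.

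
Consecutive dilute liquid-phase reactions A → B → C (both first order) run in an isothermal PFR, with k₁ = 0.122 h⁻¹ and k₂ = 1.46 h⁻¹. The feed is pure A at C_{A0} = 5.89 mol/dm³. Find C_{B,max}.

0.392 mol/dm³

Evaluating C_B at τ_opt = ln(k₂/k₁)/(k₂−k₁) gives C_{B,max}/C_{A0} = (k₁/k₂)^[k₂/(k₂−k₁)].
= (0.122/1.46)^(1.46/(1.46−0.122)) = (0.08356)^(1.091) = 0.06664.
C_{B,max} = 0.06664×5.89 = 0.392 mol/dm³.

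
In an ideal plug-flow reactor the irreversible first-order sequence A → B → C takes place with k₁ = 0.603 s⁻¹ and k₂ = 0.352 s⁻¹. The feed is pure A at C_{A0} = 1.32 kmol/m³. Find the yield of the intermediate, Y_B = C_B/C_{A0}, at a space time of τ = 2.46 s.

For first-order series with pure A initially, C_B(τ) = k₁C_{A0}/(k₂−k₁)·(e^(−k₁τ) − e^(−k₂τ)).
e^(−k₁τ) = e^(−0.603×2.46) = e^(−1.483) = 0.2269; e^(−k₂τ) = e^(−0.8659) = 0.4207.
C_B = 0.603×1.32/(0.352−0.603) × (0.2269−0.4207) = (-3.171)×(-0.1938) = 0.6146 kmol/m³.
Y_B = C_B/C_{A0} = 0.6146/1.32 = 0.466.

0.466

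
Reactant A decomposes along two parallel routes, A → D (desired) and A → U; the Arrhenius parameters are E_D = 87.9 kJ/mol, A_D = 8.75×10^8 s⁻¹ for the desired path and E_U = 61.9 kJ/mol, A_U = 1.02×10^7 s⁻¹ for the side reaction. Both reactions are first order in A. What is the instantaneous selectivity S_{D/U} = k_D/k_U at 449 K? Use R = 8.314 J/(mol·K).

With equal orders, S_{D/U} = k_D/k_U = (A_D/A_U)·exp[(E_U−E_D)/(RT)].
(E_U−E_D)/(RT) = (61.9−87.9)×10³/(8.314×449) = -26000/3733 = -6.965.
k_D/k_U = (8.75×10^8/1.02×10^7)·exp(-6.965) = 85.78 × 9.444×10^-4 = 0.0810.
Since E_D > E_U, raising the temperature improves selectivity toward D.

0.0810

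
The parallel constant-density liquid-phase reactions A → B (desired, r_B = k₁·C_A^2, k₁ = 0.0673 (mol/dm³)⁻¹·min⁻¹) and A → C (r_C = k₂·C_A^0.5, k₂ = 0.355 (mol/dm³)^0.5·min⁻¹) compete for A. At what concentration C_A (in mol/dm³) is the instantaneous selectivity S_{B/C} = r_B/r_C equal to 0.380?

S_{B/C} = (k₁/k₂)·C_A^1.5 ⇒ C_A = (S·k₂/k₁)^(1/1.5).
= (0.380×0.355/0.0673)^(0.6667) = (2.004)^(0.6667) = 1.59 mol/dm³.

1.59 mol/dm³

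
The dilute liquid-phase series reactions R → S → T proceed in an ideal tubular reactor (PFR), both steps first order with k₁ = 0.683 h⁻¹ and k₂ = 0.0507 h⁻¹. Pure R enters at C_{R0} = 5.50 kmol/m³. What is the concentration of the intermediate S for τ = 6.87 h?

4.14 kmol/m³

For first-order series with pure R initially, C_S(τ) = k₁C_{R0}/(k₂−k₁)·(e^(−k₁τ) − e^(−k₂τ)).
e^(−k₁τ) = e^(−0.683×6.87) = e^(−4.692) = 0.009166; e^(−k₂τ) = e^(−0.3483) = 0.7059.
C_S = 0.683×5.50/(0.0507−0.683) × (0.009166−0.7059) = (-5.941)×(-0.6967) = 4.139 kmol/m³.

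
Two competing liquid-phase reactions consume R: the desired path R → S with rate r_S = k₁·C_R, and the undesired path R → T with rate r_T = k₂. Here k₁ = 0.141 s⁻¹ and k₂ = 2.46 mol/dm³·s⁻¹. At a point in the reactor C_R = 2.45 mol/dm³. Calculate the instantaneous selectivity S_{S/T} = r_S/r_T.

S_{S/T} = r_S/r_T = (k₁·C_R)/(k₂) = (k₁/k₂)·C_R.
= (0.141×2.450) / (2.46) = 0.3454/2.460 = 0.140.
Since the desired path is higher order in R, keeping C_R high (PFR or concentrated feed) favours S.

0.140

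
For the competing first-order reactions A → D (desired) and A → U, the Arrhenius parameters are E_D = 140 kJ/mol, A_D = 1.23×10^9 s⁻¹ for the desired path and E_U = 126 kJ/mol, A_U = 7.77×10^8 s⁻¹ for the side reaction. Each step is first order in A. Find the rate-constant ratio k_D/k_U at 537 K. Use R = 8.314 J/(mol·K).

0.0688

k_D/k_U = (A_D/A_U)·exp[−(E_D−E_U)/(RT)] = (A_D/A_U)·exp[(E_U−E_D)/(RT)].
(E_U−E_D)/(RT) = (126−140)×10³/(8.314×537) = -14000/4465 = -3.136.
k_D/k_U = (1.23×10^9/7.77×10^8)·exp(-3.136) = 1.583 × 0.04347 = 0.0688.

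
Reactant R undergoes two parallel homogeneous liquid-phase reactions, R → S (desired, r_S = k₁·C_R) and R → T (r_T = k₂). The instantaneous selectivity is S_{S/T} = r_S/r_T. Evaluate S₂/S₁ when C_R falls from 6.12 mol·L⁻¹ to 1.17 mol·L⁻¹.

0.191

S_{S/T} = (k₁/k₂)·C_R, so S₂/S₁ = (C_{R,2}/C_{R,1}).
= 1.17/6.12 = 0.191.
Selectivity toward S falls as C_R falls — high-concentration operation is favoured.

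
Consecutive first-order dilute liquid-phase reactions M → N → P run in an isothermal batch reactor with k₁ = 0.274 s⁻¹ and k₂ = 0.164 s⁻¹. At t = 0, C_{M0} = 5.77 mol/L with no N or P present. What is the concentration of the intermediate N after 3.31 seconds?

2.55 mol/L

Solving the coupled first-order balances gives C_N(t) = [k₁/(k₂−k₁)]·C_{M0}·(e^(−k₁t) − e^(−k₂t)).
e^(−k₁t) = e^(−0.274×3.31) = e^(−0.9069) = 0.4038; e^(−k₂t) = e^(−0.5428) = 0.5811.
C_N = 0.274×5.77/(0.164−0.274) × (0.4038−0.5811) = (-14.37)×(-0.1773) = 2.549 mol/L.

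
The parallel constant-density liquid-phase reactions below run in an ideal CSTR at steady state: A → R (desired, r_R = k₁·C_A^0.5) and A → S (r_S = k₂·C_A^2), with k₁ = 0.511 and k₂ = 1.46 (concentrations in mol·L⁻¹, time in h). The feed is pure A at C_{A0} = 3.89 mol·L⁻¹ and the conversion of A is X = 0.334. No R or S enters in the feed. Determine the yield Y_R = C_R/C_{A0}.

0.0259

Exit C_A = C_{A0}(1−X) = 3.89×0.666 = 2.591 mol·L⁻¹.
Rates in a CSTR are evaluated at the outlet concentration: r_R = 0.511×2.591^0.5 = 0.8225, r_S = 1.46×2.591^2 = 9.799.
Fraction of consumed A going to R: r_R/(r_R+r_S) = 0.07743.
C_R = 0.07743·C_{A0}·X = 0.07743×3.89×0.334 = 0.101 mol·L⁻¹; Y_R = C_R/C_{A0} = 0.0259.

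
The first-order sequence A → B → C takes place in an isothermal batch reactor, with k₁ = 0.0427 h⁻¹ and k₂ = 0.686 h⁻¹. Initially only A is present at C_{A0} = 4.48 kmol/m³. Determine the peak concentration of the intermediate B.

At the optimum, C_{B,max}/C_{A0} = (k₁/k₂)^[k₂/(k₂−k₁)].
= (0.0427/0.686)^(0.686/(0.686−0.0427)) = (0.06224)^(1.066) = 0.05177.
C_{B,max} = 0.05177×4.48 = 0.232 kmol/m³.

0.232 kmol/m³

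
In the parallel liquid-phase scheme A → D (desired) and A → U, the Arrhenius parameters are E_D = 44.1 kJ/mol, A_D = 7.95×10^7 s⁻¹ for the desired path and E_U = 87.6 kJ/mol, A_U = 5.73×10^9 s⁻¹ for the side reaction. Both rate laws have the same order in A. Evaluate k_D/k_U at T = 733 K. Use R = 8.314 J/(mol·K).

Since both paths have the same order in A, the concentration cancels and S_{D/U} = k_D/k_U = (A_D/A_U)·exp[(E_U−E_D)/(RT)].
(E_U−E_D)/(RT) = (87.6−44.1)×10³/(8.314×733) = 43500/6094 = 7.138.
k_D/k_U = (7.95×10^7/5.73×10^9)·exp(7.138) = 0.01387 × 1259 = 17.5.

17.5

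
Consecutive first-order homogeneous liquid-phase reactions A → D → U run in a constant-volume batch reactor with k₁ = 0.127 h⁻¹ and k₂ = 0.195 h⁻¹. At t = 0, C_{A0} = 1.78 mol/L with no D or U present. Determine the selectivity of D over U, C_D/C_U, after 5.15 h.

1.49

The intermediate concentration in a first-order A→B→C sequence is C_D = k₁C_{A0}(e^(−k₁t) − e^(−k₂t))/(k₂−k₁).
e^(−k₁t) = e^(−0.127×5.15) = e^(−0.6541) = 0.5199; e^(−k₂t) = e^(−1.004) = 0.3663.
C_D = 0.127×1.78/(0.195−0.127) × (0.5199−0.3663) = 3.324×0.1536 = 0.5107 mol/L.
C_A = C_{A0}e^(−k₁t) = 0.9255 mol/L, so C_U = C_{A0}−C_A−C_D = 0.3438 mol/L; C_D/C_U = 1.49.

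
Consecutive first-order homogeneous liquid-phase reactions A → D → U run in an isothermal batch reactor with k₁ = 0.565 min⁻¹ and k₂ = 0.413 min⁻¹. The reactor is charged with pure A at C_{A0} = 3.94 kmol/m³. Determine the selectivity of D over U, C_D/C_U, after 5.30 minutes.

0.320

For first-order series with pure A initially, C_D(t) = k₁C_{A0}/(k₂−k₁)·(e^(−k₁t) − e^(−k₂t)).
e^(−k₁t) = e^(−0.565×5.30) = e^(−2.994) = 0.05006; e^(−k₂t) = e^(−2.189) = 0.1120.
C_D = 0.565×3.94/(0.413−0.565) × (0.05006−0.1120) = (-14.65)×(-0.06198) = 0.9077 kmol/m³.
C_A = C_{A0}e^(−k₁t) = 0.1972 kmol/m³, so C_U = C_{A0}−C_A−C_D = 2.835 kmol/m³; C_D/C_U = 0.320.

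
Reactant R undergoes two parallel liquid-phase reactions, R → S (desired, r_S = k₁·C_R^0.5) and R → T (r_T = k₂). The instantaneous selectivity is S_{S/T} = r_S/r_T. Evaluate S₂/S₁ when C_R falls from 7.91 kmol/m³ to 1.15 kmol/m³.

0.381

S_{S/T} = (k₁/k₂)·C_R^0.5, so S₂/S₁ = (C_{R,2}/C_{R,1})^0.5.
= (1.15/7.91)^0.5 = (0.1454)^0.5 = 0.381.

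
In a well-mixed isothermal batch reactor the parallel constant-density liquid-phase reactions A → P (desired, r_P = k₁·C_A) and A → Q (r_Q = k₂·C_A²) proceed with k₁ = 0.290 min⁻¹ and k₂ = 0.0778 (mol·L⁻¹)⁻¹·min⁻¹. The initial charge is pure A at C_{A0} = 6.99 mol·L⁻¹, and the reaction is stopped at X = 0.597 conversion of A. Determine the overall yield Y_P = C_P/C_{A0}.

0.263

C_A = C_{A0}(1−X) = 2.817 mol·L⁻¹.
Along a PFR/batch, dC_P/dC_A = −r_P/(r_P+r_Q) = −k₁/(k₁+k₂·C_A).
Integrating from C_{A0} to C_A: C_P = (0.290/0.0778)·ln[(0.290+0.0778·6.99)/(0.290+0.0778·2.82)] = 3.728·ln(0.8338/0.5092) = 1.839 mol·L⁻¹.
Y_P = C_P/C_{A0} = 1.839/6.99 = 0.263.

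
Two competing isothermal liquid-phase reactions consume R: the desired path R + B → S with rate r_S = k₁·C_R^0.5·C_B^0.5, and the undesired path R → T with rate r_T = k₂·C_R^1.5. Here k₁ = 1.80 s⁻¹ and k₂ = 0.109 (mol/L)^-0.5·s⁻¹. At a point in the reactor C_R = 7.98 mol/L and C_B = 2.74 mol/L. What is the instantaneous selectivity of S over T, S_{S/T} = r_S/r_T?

S_{S/T} = r_S/r_T = (k₁·C_R^0.5·C_B^0.5)/(k₂·C_R^1.5) = (k₁/k₂)·C_R⁻¹·C_B^0.5.
= (1.80×7.980^0.5×2.740^0.5) / (0.109×7.980^1.5) = 8.417/2.457 = 3.43.

3.43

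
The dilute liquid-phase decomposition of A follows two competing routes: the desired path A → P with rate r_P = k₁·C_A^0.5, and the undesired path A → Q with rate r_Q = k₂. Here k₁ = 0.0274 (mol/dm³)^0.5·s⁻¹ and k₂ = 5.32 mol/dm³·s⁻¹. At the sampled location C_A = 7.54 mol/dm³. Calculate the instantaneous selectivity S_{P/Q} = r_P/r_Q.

S_{P/Q} = r_P/r_Q = (k₁·C_A^0.5)/(k₂) = (k₁/k₂)·C_A^0.5.
= (0.0274×7.540^0.5) / (5.32) = 0.07524/5.320 = 0.0141.
Since the desired path is higher order in A, keeping C_A high (PFR or concentrated feed) favours P.

0.0141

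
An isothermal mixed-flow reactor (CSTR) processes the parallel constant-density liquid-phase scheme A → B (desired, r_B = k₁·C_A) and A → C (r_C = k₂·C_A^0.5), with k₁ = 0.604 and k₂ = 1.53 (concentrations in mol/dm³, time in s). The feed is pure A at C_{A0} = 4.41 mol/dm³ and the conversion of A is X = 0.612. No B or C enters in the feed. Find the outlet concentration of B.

Exit C_A = C_{A0}(1−X) = 4.41×0.388 = 1.711 mol/dm³.
Rates in a CSTR are evaluated at the outlet concentration: r_B = 0.604×1.711 = 1.033, r_C = 1.53×1.711^0.5 = 2.001.
Fraction of consumed A going to B: r_B/(r_B+r_C) = 0.3405.
C_B = 0.3405·C_{A0}·X = 0.3405×4.41×0.612 = 0.919 mol/dm³.

0.919 mol/dm³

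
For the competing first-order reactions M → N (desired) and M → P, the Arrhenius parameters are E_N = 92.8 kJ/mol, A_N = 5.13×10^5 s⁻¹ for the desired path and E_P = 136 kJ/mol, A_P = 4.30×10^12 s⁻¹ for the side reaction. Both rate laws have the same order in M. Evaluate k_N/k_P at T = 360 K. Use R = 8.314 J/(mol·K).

0.221

With equal orders, S_{N/P} = k_N/k_P = (A_N/A_P)·exp[(E_P−E_N)/(RT)].
(E_P−E_N)/(RT) = (136−92.8)×10³/(8.314×360) = 43200/2993 = 14.43.
k_N/k_P = (5.13×10^5/4.30×10^12)·exp(14.43) = 1.193×10^-7 × 1.855×10^6 = 0.221.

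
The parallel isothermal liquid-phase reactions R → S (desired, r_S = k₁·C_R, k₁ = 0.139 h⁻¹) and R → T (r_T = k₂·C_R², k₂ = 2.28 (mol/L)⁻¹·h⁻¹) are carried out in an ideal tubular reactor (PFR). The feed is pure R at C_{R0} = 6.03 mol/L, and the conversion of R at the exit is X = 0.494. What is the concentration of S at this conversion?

C_R = C_{R0}(1−X) = 3.051 mol/L.
Along a PFR/batch, dC_S/dC_R = −r_S/(r_S+r_T) = −k₁/(k₁+k₂·C_R).
Integrating from C_{R0} to C_R: C_S = (0.139/2.28)·ln[(0.139+2.28·6.03)/(0.139+2.28·3.05)] = 0.06096·ln(13.89/7.096) = 0.04094 mol/L.

0.0409 mol/L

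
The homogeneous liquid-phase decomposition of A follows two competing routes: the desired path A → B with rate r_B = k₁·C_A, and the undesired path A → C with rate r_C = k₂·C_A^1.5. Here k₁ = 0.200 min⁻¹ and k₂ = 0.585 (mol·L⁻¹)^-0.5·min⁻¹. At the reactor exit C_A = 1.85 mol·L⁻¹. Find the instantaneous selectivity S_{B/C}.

S_{B/C} = r_B/r_C = (k₁·C_A)/(k₂·C_A^1.5) = (k₁/k₂)·C_A^-0.5.
= (0.200×1.850) / (0.585×1.850^1.5) = 0.3700/1.472 = 0.251.

0.251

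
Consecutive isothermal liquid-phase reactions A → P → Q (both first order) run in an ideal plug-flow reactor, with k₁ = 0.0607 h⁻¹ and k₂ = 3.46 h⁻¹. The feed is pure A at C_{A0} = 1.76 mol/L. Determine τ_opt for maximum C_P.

The intermediate peaks when r₁ = r₂, i.e. k₁e^(−k₁τ) = k₂e^(−k₂τ), giving τ_opt = ln(k₂/k₁)/(k₂−k₁).
= ln(3.46/0.0607)/(3.46−0.0607) = ln(57.00)/3.399 = 4.043/3.399 = 1.19 h.

1.19 h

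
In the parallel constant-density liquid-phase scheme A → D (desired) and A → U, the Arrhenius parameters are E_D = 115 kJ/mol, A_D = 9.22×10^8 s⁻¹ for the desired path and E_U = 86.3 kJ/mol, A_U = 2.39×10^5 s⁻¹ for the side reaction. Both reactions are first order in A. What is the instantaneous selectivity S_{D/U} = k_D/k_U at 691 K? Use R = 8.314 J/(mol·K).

With equal orders, S_{D/U} = k_D/k_U = (A_D/A_U)·exp[(E_U−E_D)/(RT)].
(E_U−E_D)/(RT) = (86.3−115)×10³/(8.314×691) = -28700/5745 = -4.996.
k_D/k_U = (9.22×10^8/2.39×10^5)·exp(-4.996) = 3858 × 0.006767 = 26.1.
Since E_D > E_U, raising the temperature improves selectivity toward D.

26.1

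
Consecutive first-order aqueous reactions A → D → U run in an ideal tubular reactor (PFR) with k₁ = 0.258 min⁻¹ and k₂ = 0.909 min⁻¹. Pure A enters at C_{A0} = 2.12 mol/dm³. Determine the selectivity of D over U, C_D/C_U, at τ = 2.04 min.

0.726

The intermediate concentration in a first-order A→B→C sequence is C_D = k₁C_{A0}(e^(−k₁τ) − e^(−k₂τ))/(k₂−k₁).
e^(−k₁τ) = e^(−0.258×2.04) = e^(−0.5263) = 0.5908; e^(−k₂τ) = e^(−1.854) = 0.1566.
C_D = 0.258×2.12/(0.909−0.258) × (0.5908−0.1566) = 0.8402×0.4342 = 0.3648 mol/dm³.
C_A = C_{A0}e^(−k₁τ) = 1.252 mol/dm³, so C_U = C_{A0}−C_A−C_D = 0.5027 mol/dm³; C_D/C_U = 0.726.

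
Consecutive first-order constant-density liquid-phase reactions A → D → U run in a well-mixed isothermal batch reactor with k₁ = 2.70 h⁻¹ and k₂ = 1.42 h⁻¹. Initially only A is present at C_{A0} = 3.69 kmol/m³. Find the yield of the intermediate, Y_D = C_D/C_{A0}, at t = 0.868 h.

Solving the coupled first-order balances gives C_D(t) = [k₁/(k₂−k₁)]·C_{A0}·(e^(−k₁t) − e^(−k₂t)).
e^(−k₁t) = e^(−2.70×0.868) = e^(−2.344) = 0.09598; e^(−k₂t) = e^(−1.233) = 0.2915.
C_D = 2.70×3.69/(1.42−2.70) × (0.09598−0.2915) = (-7.784)×(-0.1956) = 1.522 kmol/m³.
Y_D = C_D/C_{A0} = 1.522/3.69 = 0.413.

0.413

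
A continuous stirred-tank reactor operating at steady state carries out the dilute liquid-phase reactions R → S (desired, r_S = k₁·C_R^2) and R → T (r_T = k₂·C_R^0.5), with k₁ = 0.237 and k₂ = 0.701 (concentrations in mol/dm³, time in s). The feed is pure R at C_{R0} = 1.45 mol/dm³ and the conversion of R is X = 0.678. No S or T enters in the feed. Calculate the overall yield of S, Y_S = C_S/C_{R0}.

0.0660

Exit C_R = C_{R0}(1−X) = 1.45×0.322 = 0.4669 mol/dm³.
A CSTR operates uniformly at the exit composition, giving r_S = 0.05166 and r_T = 0.4790 (each k·C_R^n at C_R = 0.4669).
Fraction of consumed R going to S: r_S/(r_S+r_T) = 0.09736.
C_S = 0.09736·C_{R0}·X = 0.09736×1.45×0.678 = 0.0957 mol/dm³; Y_S = C_S/C_{R0} = 0.0660.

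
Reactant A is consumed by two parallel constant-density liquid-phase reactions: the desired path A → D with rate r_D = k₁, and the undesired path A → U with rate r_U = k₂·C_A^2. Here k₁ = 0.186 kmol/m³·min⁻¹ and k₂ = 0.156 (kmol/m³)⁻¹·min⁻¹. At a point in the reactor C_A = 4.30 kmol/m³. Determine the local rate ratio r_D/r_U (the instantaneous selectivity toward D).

S_{D/U} = r_D/r_U = (k₁)/(k₂·C_A^2) = (k₁/k₂)·C_A^-2.
= (0.186) / (0.156×4.300^2) = 0.1860/2.884 = 0.0645.

0.0645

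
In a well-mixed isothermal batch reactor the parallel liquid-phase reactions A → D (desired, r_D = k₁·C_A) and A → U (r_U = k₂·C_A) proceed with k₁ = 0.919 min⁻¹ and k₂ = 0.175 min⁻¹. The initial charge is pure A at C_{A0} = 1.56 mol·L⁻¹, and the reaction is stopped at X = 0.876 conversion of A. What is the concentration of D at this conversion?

1.15 mol·L⁻¹

C_A = C_{A0}(1−X) = 0.1934 mol·L⁻¹.
Both paths are first order in A, so the instantaneous fraction to D is constant: dC_D/d(−C_A) = k₁/(k₁+k₂) = 0.8400.
C_D = 0.8400·(C_{A0}−C_A) = 0.8400×1.367 = 1.15 mol·L⁻¹.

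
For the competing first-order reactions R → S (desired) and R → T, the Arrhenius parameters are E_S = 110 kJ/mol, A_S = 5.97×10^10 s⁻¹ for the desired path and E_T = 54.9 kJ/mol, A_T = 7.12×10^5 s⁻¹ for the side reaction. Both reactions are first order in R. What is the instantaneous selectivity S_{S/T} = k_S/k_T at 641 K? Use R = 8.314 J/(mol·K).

2.71

k_S/k_T = (A_S/A_T)·exp[−(E_S−E_T)/(RT)] = (A_S/A_T)·exp[(E_T−E_S)/(RT)].
(E_T−E_S)/(RT) = (54.9−110)×10³/(8.314×641) = -55100/5329 = -10.34.
k_S/k_T = (5.97×10^10/7.12×10^5)·exp(-10.34) = 83848 × 3.234×10^-5 = 2.71.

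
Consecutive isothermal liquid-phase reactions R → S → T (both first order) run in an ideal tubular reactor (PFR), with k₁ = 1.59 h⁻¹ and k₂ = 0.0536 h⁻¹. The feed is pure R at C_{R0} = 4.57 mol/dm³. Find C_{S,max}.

4.06 mol/dm³

Evaluating C_S at τ_opt = ln(k₂/k₁)/(k₂−k₁) gives C_{S,max}/C_{R0} = (k₁/k₂)^[k₂/(k₂−k₁)].
= (1.59/0.0536)^(0.0536/(0.0536−1.59)) = (29.66)^(-0.03489) = 0.8885.
C_{S,max} = 0.8885×4.57 = 4.06 mol/dm³.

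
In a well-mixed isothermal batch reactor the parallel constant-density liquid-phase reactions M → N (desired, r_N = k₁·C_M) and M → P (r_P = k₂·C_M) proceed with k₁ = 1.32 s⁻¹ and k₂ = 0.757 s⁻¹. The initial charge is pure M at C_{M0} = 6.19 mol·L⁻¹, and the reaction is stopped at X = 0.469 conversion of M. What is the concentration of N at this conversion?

C_M = C_{M0}(1−X) = 3.287 mol·L⁻¹.
Both paths are first order in M, so the instantaneous fraction to N is constant: dC_N/d(−C_M) = k₁/(k₁+k₂) = 0.6355.
C_N = 0.6355·(C_{M0}−C_M) = 0.6355×2.903 = 1.85 mol·L⁻¹.

1.85 mol·L⁻¹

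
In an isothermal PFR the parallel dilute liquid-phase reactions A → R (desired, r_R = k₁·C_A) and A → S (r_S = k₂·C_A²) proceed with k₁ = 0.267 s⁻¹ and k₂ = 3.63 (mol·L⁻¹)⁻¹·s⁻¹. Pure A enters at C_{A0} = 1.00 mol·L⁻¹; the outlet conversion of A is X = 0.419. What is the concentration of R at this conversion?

0.0364 mol·L⁻¹

C_A = C_{A0}(1−X) = 0.5810 mol·L⁻¹.
Along a PFR/batch, dC_R/dC_A = −r_R/(r_R+r_S) = −k₁/(k₁+k₂·C_A).
Integrating from C_{A0} to C_A: C_R = (0.267/3.63)·ln[(0.267+3.63·1.00)/(0.267+3.63·0.581)] = 0.07355·ln(3.897/2.376) = 0.03639 mol·L⁻¹.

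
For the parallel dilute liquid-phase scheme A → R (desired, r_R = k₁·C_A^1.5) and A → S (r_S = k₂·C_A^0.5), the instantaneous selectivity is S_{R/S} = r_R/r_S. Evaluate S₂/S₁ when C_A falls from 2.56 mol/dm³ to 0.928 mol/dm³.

0.362

S_{R/S} = (k₁/k₂)·C_A, so S₂/S₁ = (C_{A,2}/C_{A,1}).
= 0.928/2.56 = 0.362.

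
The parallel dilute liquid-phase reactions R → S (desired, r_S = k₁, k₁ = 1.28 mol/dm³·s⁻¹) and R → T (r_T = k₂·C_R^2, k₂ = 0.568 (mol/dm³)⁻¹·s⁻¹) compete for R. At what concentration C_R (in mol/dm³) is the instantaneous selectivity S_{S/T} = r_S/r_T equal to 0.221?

S_{S/T} = (k₁/k₂)·C_R^-2 ⇒ C_R = (S·k₂/k₁)^(-0.5).
= (0.221×0.568/1.28)^(-0.5) = (0.09807)^(-0.5) = 3.19 mol/dm³.

3.19 mol/dm³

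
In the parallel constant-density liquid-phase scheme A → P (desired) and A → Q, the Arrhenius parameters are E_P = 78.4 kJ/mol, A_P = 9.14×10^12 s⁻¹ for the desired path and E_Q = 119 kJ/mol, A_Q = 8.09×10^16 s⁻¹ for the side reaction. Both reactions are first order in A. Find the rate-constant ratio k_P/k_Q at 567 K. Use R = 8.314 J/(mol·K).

Since both paths have the same order in A, the concentration cancels and S_{P/Q} = k_P/k_Q = (A_P/A_Q)·exp[(E_Q−E_P)/(RT)].
(E_Q−E_P)/(RT) = (119−78.4)×10³/(8.314×567) = 40600/4714 = 8.613.
k_P/k_Q = (9.14×10^12/8.09×10^16)·exp(8.613) = 1.130×10^-4 × 5500 = 0.621.
Since E_P < E_Q, lowering the temperature improves selectivity toward P.

0.621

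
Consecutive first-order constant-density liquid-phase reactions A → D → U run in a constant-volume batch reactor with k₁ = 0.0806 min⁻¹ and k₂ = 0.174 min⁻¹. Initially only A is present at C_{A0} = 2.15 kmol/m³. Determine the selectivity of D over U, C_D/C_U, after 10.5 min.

0.681

For first-order series with pure A initially, C_D(t) = k₁C_{A0}/(k₂−k₁)·(e^(−k₁t) − e^(−k₂t)).
e^(−k₁t) = e^(−0.0806×10.5) = e^(−0.8463) = 0.4290; e^(−k₂t) = e^(−1.827) = 0.1609.
C_D = 0.0806×2.15/(0.174−0.0806) × (0.4290−0.1609) = 1.855×0.2681 = 0.4974 kmol/m³.
C_A = C_{A0}e^(−k₁t) = 0.9223 kmol/m³, so C_U = C_{A0}−C_A−C_D = 0.7302 kmol/m³; C_D/C_U = 0.681.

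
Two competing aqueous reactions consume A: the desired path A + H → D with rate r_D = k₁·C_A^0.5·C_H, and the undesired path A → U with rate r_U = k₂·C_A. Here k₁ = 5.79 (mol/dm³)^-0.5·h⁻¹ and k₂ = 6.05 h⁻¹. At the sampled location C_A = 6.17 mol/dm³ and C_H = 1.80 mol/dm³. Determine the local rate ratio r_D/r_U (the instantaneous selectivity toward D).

0.694

S_{D/U} = r_D/r_U = (k₁·C_A^0.5·C_H)/(k₂·C_A) = (k₁/k₂)·C_A^-0.5·C_H.
= (5.79×6.170^0.5×1.800) / (6.05×6.170) = 25.89/37.33 = 0.694.
The undesired path is higher order in A, so low C_A (CSTR or dilute feed) favours D.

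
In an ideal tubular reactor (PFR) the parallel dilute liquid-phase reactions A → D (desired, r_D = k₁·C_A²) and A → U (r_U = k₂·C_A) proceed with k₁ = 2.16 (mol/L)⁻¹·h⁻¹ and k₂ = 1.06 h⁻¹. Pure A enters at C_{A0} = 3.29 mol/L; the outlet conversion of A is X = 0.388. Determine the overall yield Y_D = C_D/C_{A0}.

C_A = C_{A0}(1−X) = 2.013 mol/L.
Along a PFR/batch, dC_U/dC_A = −r_U/(r_D+r_U) = −k₂/(k₂+k₁·C_A).
Integrating from C_{A0} to C_A: C_U = (1.06/2.16)·ln[(1.06+2.16·3.29)/(1.06+2.16·2.01)] = 0.4907·ln(8.166/5.409) = 0.2022 mol/L.
Then C_D = (C_{A0}−C_A) − C_U = 1.277 − 0.2022 = 1.074 mol/L.
Y_D = C_D/C_{A0} = 1.074/3.29 = 0.327.

0.327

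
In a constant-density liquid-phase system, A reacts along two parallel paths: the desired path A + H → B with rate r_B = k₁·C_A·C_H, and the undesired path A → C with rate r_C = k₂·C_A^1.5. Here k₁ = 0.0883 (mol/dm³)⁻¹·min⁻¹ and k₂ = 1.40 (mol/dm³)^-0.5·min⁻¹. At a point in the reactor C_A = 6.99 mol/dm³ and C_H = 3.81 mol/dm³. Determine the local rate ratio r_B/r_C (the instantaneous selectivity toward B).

0.0909

S_{B/C} = r_B/r_C = (k₁·C_A·C_H)/(k₂·C_A^1.5) = (k₁/k₂)·C_A^-0.5·C_H.
= (0.0883×6.990×3.810) / (1.40×6.990^1.5) = 2.352/25.87 = 0.0909.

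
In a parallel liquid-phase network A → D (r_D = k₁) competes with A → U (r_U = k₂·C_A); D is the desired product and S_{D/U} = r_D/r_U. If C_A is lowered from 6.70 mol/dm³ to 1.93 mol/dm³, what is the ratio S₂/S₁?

3.47

S_{D/U} = (k₁/k₂)·C_A⁻¹, so S₂/S₁ = (C_{A,2}/C_{A,1})⁻¹.
= 6.70/1.93 = 3.47.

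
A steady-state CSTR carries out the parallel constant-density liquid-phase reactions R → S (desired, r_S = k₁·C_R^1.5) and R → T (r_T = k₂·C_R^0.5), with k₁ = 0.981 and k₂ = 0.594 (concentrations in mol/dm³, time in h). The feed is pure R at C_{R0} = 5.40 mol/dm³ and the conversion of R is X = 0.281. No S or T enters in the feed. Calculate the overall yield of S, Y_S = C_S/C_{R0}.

Exit C_R = C_{R0}(1−X) = 5.40×0.719 = 3.883 mol/dm³.
In a CSTR the entire volume is at exit conditions, so r_S = 0.981×3.883^1.5 = 7.505 and r_T = 0.594×3.883^0.5 = 1.170.
Fraction of consumed R going to S: r_S/(r_S+r_T) = 0.8651.
C_S = 0.8651·C_{R0}·X = 0.8651×5.40×0.281 = 1.31 mol/dm³; Y_S = C_S/C_{R0} = 0.243.

0.243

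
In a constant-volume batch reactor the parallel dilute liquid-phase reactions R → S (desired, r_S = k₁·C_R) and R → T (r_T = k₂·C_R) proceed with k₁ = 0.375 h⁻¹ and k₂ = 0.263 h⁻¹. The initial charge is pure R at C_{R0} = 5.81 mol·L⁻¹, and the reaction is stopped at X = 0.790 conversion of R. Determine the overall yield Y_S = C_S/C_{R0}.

C_R = C_{R0}(1−X) = 1.220 mol·L⁻¹.
Both paths are first order in R, so the instantaneous fraction to S is constant: dC_S/d(−C_R) = k₁/(k₁+k₂) = 0.5878.
C_S = 0.5878·(C_{R0}−C_R) = 0.5878×4.590 = 2.70 mol·L⁻¹.
Y_S = C_S/C_{R0} = 2.698/5.81 = 0.464.

0.464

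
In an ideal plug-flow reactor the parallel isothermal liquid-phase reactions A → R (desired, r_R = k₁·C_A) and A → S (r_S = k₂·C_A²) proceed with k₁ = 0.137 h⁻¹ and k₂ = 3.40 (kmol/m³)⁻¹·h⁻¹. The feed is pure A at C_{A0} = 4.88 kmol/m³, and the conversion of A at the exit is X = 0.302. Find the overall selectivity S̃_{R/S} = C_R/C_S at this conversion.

C_A = C_{A0}(1−X) = 3.406 kmol/m³.
Along a PFR/batch, dC_R/dC_A = −r_R/(r_R+r_S) = −k₁/(k₁+k₂·C_A).
Integrating from C_{A0} to C_A: C_R = (0.137/3.40)·ln[(0.137+3.40·4.88)/(0.137+3.40·3.41)] = 0.04029·ln(16.73/11.72) = 0.01434 kmol/m³.
C_S = (C_{A0}−C_A)−C_R = 1.459 kmol/m³; S̃_{R/S} = 0.01434/1.459 = 0.00983.

0.00983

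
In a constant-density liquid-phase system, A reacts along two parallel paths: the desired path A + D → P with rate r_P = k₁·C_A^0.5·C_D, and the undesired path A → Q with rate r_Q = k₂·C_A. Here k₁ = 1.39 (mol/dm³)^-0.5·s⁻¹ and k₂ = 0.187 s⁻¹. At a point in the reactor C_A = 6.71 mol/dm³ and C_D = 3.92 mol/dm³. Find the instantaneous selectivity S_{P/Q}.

S_{P/Q} = r_P/r_Q = (k₁·C_A^0.5·C_D)/(k₂·C_A) = (k₁/k₂)·C_A^-0.5·C_D.
= (1.39×6.710^0.5×3.920) / (0.187×6.710) = 14.11/1.255 = 11.2.
The undesired path is higher order in A, so low C_A (CSTR or dilute feed) favours P.

11.2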